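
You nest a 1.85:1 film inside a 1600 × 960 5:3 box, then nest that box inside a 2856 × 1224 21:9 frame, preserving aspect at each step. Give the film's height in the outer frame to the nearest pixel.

1.85:1 in 1600×960: fills the width, so the film is 1600.00 × 864.86.
Second fit — the 5:3 canvas into 2856×1224 spans the height: 2040.00 × 1224.00 (×1.2750 from 1600×960).
Applying the same ×1.2750: 864.86 → 1102.70.

1103 px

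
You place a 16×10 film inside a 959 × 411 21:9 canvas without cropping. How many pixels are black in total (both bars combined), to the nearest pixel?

16×10 is narrower than 21:9, so it spans the full height.
The film is 411 × 16/10 ≈ 657.6000 px wide.
Black = 959 − 657.6000 = 301.4000 px.
That's 301.4000 × 411 ≈ 123875 black pixels.

123875 pixels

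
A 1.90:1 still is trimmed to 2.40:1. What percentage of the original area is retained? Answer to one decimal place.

79.2%

Going from 1.90:1 to 2.40:1 means cutting height while keeping width.
(1.900)/(2.400) ≈ 0.792 of the area survives.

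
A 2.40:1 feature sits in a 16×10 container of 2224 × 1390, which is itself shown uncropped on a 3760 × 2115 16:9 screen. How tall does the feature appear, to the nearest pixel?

1410 px

2.40:1 in 2224×1390: fills the width, so the feature is 2224.00 × 926.67.
The 16×10 canvas is height-limited in 3760×2115, giving 3384.00 × 2115.00; scale factor 1.5216.
So the feature's height is 926.67 × 1.5216 ≈ 1410.00.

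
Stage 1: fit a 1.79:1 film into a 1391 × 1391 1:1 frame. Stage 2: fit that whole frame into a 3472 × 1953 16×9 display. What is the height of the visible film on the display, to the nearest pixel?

1091 px

Inside the 1391×1391 canvas the film is width-limited at 1391.00 × 777.09.
The 1:1 canvas is height-limited in 3472×1953, giving 1953.00 × 1953.00; scale factor 1.4040.
So the film's height is 777.09 × 1.4040 ≈ 1091.06.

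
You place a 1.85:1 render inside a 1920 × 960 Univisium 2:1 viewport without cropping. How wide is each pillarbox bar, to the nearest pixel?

Since 1.850 < 2.000, the render is height-limited.
Content width = 960 × 1.850 ≈ 1776.00 px.
Black = 1920 − 1776.00 = 144.00 px, or 72.00 per bar.

72 px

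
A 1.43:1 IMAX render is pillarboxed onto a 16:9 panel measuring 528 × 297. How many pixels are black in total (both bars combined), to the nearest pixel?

Since 1.430 < 1.778, the render is height-limited.
That makes the image 424.7100 px wide (297 × 1.430).
Black = 528 − 424.7100 = 103.2900 px.
Across the 297-px span: 103.2900 × 297 ≈ 30677 px.

30677 pixels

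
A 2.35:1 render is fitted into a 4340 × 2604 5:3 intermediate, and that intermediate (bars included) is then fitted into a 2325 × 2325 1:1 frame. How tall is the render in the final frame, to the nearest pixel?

989 px

2.35:1 in 4340×2604: fills the width, so the render is 4340.00 × 1846.81.
5:3 in 2325×2325: fills the width, so the intermediate becomes 2325.00 × 1395.00 — a scale of ×0.5357.
The render scales with it: height 1846.81 × 0.5357 ≈ 989.36.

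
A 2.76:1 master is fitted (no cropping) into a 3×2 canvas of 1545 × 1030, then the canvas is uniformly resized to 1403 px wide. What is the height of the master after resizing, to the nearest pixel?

508 px

Fitted into 1545×1030, the master spans the width; its height is 1545 / 2.760 ≈ 559.78 px.
Scaling 1545 → 1403 is ×0.9081, so the height becomes 559.78 × 0.9081 ≈ 508.33 px.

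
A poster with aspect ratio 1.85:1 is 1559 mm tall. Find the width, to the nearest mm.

At 1.85:1, 1559 × 1.850 ≈ 2884.15.

2884 mm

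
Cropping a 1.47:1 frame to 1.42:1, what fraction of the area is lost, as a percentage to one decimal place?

1.42:1 is narrower than 1.47:1, so the crop keeps the full height and trims the width.
Fraction kept = (1.420)/(1.470) ≈ 96.60%, so 3.40% is lost.

3.4%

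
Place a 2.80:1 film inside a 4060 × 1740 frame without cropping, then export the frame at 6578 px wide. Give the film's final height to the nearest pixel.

2349 px

In the 4060×1740 frame the film fills the width: height = 4060 / 2.800 ≈ 1450.00 px.
Resizing to 6578 px wide multiplies everything by 1.6202: 1450.00 → 2349.29 px.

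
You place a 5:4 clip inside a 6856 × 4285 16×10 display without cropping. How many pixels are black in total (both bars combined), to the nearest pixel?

5:4 (1.250) < 16×10 (1.600), so the clip fills the height.
That makes the image 5356.2500 px wide (4285 × 5/4).
6856 − 5356.2500 = 1499.7500 px of bars.
Bar area = 1499.7500 × 4285 ≈ 6426429 px.

6426429 pixels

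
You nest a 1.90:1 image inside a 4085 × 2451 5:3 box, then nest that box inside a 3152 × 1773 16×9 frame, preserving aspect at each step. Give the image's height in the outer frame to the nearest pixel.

Inside the 4085×2451 canvas the image is width-limited at 4085.00 × 2150.00.
5:3 in 3152×1773: fills the height, so the intermediate becomes 2955.00 × 1773.00 — a scale of ×0.7234.
Applying the same ×0.7234: 2150.00 → 1555.26.

1555 px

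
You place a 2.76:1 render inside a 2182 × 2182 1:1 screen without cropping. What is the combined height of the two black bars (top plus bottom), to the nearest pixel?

1391 px

2.76:1 is wider than 1:1, so it spans the full width.
Content height = 2182 / 2.760 ≈ 790.58 px.
Black = 2182 − 790.58 = 1391.42 px.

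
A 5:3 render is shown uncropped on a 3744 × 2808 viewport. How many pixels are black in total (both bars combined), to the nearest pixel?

2102630 pixels

Since 1.667 > 1.333, the render is width-limited.
Content height = 3744 × 3/5 ≈ 2246.4000 px.
Black = 2808 − 2246.4000 = 561.6000 px.
That's 561.6000 × 3744 ≈ 2102630 black pixels.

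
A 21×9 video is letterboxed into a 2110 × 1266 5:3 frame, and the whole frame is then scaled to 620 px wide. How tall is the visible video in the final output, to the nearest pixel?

In the 2110×1266 frame the video fills the width: height = 2110 × 9/21 ≈ 904.29 px.
The frame scales by 620/2110 = 0.2938; 904.29 × 0.2938 ≈ 265.71 px.

266 px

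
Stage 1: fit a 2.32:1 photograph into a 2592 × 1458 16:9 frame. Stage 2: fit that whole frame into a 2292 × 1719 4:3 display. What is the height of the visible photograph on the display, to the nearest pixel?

988 px

2.32:1 in 2592×1458: fills the width, so the photograph is 2592.00 × 1117.24.
The 16:9 canvas is width-limited in 2292×1719, giving 2292.00 × 1289.25; scale factor 0.8843.
The photograph scales with it: height 1117.24 × 0.8843 ≈ 987.93.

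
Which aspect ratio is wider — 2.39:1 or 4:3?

2.39 and 4:3 = 1.333; 2.39 > 1.333.

2.39:1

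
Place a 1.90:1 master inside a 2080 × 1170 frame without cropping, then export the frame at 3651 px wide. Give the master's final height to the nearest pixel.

Fitted into 2080×1170, the master spans the width; its height is 2080 / 1.900 ≈ 1094.74 px.
Scaling 2080 → 3651 is ×1.7553, so the height becomes 1094.74 × 1.7553 ≈ 1921.58 px.

1922 px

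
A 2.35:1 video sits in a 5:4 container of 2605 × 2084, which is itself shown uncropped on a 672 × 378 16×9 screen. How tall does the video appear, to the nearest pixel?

201 px

2.35:1 in 2605×2084: fills the width, so the video is 2605.00 × 1108.51.
5:4 in 672×378: fills the height, so the intermediate becomes 472.50 × 378.00 — a scale of ×0.1814.
The video scales with it: height 1108.51 × 0.1814 ≈ 201.06.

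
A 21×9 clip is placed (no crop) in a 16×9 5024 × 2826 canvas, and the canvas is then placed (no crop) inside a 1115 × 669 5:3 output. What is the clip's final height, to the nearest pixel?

First fit — 21×9 into 5024×2826 spans the width: 5024.00 × 2153.14.
16×9 in 1115×669: fills the width, so the intermediate becomes 1115.00 × 627.19 — a scale of ×0.2219.
The clip scales with it: height 2153.14 × 0.2219 ≈ 477.86.

478 px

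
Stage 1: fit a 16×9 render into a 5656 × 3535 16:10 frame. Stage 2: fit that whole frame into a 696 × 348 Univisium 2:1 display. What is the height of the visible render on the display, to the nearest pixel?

313 px

16×9 in 5656×3535: fills the width, so the render is 5656.00 × 3181.50.
The 16:10 canvas is height-limited in 696×348, giving 556.80 × 348.00; scale factor 0.0984.
Applying the same ×0.0984: 3181.50 → 313.20.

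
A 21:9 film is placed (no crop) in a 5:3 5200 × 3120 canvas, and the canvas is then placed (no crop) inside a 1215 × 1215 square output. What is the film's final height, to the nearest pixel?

521 px

21:9 in 5200×3120: fills the width, so the film is 5200.00 × 2228.57.
5:3 in 1215×1215: fills the width, so the intermediate becomes 1215.00 × 729.00 — a scale of ×0.2337.
Applying the same ×0.2337: 2228.57 → 520.71.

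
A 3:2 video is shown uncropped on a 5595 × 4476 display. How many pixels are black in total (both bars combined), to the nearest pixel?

3:2 is wider than 5:4, so it spans the full width.
That makes the image 3730.0000 px tall (5595 × 2/3).
4476 − 3730.0000 = 746.0000 px of bars.
Bar area = 746.0000 × 5595 ≈ 4173870 px.

4173870 pixels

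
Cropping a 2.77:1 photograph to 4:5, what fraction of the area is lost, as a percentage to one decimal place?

The height stays; only width is cut (since 4:5 is narrower than 2.77:1).
Area ratio = (0.800)/(2.770) = 28.88%; the remaining 71.12% is cropped out.

71.1%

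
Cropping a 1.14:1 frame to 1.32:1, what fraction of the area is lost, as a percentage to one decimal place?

13.6%

Going from 1.14:1 to 1.32:1 means cutting height while keeping width.
(1.140)/(1.320) ≈ 0.864 of the area survives, leaving 13.64% discarded.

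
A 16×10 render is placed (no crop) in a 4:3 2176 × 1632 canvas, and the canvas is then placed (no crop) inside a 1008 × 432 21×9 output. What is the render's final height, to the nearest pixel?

360 px

16×10 in 2176×1632: fills the width, so the render is 2176.00 × 1360.00.
4:3 in 1008×432: fills the height, so the intermediate becomes 576.00 × 432.00 — a scale of ×0.2647.
Applying the same ×0.2647: 1360.00 → 360.00.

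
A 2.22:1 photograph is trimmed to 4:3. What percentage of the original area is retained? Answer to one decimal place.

60.1%

Going from 2.22:1 to 4:3 means cutting width while keeping height.
(1.333)/(2.220) ≈ 0.601 of the area survives.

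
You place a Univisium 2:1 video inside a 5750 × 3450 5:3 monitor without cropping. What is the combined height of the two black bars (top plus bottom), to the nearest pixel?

575 px

Univisium 2:1 (2.000) > 5:3 (1.667), so the video fills the width.
That makes the image 2875.00 px tall (5750 × 1/2).
Leftover height: 3450 − 2875.00 = 575.00 px.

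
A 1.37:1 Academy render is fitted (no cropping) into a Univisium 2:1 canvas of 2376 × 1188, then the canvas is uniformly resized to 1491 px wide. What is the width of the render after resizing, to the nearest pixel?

1021 px

Fitted into 2376×1188, the render spans the height; its width is 1188 × 1.370 ≈ 1627.56 px.
Resizing to 1491 px wide multiplies everything by 0.6275: 1627.56 → 1021.34 px.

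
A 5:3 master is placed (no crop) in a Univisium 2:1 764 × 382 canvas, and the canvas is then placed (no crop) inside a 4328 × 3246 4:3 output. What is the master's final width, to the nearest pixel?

3607 px

Inside the 764×382 canvas the master is height-limited at 636.67 × 382.00.
The Univisium 2:1 canvas is width-limited in 4328×3246, giving 4328.00 × 2164.00; scale factor 5.6649.
Applying the same ×5.6649: 636.67 → 3606.67.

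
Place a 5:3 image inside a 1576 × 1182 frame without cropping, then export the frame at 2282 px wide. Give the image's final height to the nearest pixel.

1369 px

At 1576×1182 the image is width-limited, so height = 1576 × 3/5 ≈ 945.60 px.
Scaling 1576 → 2282 is ×1.4480, so the height becomes 945.60 × 1.4480 ≈ 1369.20 px.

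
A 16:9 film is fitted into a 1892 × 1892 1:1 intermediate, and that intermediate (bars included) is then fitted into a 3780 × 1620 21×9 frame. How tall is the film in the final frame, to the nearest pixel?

911 px

Inside the 1892×1892 canvas the film is width-limited at 1892.00 × 1064.25.
The 1:1 canvas is height-limited in 3780×1620, giving 1620.00 × 1620.00; scale factor 0.8562.
The film scales with it: height 1064.25 × 0.8562 ≈ 911.25.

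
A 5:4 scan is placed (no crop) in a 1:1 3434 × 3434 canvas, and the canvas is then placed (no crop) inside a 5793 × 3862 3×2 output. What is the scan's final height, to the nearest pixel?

Inside the 3434×3434 canvas the scan is width-limited at 3434.00 × 2747.20.
The 1:1 canvas is height-limited in 5793×3862, giving 3862.00 × 3862.00; scale factor 1.1246.
The scan scales with it: height 2747.20 × 1.1246 ≈ 3089.60.

3090 px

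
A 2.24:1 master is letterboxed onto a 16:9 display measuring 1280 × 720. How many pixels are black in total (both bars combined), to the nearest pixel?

190171 pixels

2.24:1 is wider than 16:9, so it spans the full width.
That makes the image 571.4286 px tall (1280 / 2.240).
720 − 571.4286 = 148.5714 px of bars.
Across the 1280-px span: 148.5714 × 1280 ≈ 190171 px.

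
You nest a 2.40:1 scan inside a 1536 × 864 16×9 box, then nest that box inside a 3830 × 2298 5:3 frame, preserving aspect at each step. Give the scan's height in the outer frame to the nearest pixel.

Inside the 1536×864 canvas the scan is width-limited at 1536.00 × 640.00.
The 16×9 canvas is width-limited in 3830×2298, giving 3830.00 × 2154.38; scale factor 2.4935.
Applying the same ×2.4935: 640.00 → 1595.83.

1596 px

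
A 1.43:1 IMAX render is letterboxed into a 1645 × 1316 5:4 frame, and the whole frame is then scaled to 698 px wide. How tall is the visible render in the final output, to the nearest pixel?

488 px

At 1645×1316 the render is width-limited, so height = 1645 / 1.430 ≈ 1150.35 px.
The frame scales by 698/1645 = 0.4243; 1150.35 × 0.4243 ≈ 488.11 px.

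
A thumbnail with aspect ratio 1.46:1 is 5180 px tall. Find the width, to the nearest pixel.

7563 px

5180 × 1.460 = 7562.80.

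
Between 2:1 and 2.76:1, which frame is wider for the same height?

2.76:1

2 and 2.76; 2.76 > 2.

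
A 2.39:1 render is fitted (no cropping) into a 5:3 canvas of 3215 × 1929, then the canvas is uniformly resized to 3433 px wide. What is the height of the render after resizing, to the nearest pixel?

In the 3215×1929 frame the render fills the width: height = 3215 / 2.390 ≈ 1345.19 px.
Resizing to 3433 px wide multiplies everything by 1.0678: 1345.19 → 1436.40 px.

1436 px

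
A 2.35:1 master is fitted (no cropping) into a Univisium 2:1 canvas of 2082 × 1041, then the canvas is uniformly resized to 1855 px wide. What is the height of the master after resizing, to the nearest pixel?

789 px

In the 2082×1041 frame the master fills the width: height = 2082 / 2.350 ≈ 885.96 px.
The frame scales by 1855/2082 = 0.8910; 885.96 × 0.8910 ≈ 789.36 px.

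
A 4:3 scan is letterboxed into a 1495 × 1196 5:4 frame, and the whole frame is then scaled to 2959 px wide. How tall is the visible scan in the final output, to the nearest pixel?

Fitted into 1495×1196, the scan spans the width; its height is 1495 × 3/4 ≈ 1121.25 px.
The frame scales by 2959/1495 = 1.9793; 1121.25 × 1.9793 ≈ 2219.25 px.

2219 px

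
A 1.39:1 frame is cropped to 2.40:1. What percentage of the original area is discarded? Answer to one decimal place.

2.40:1 is wider than 1.39:1, so the crop keeps the full width and trims the height.
(1.390)/(2.400) ≈ 0.579 of the area survives, leaving 42.08% discarded.

42.1%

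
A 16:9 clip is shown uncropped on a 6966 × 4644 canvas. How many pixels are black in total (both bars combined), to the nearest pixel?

16:9 (1.778) > 3×2 (1.500), so the clip fills the width.
Content height = 6966 × 9/16 ≈ 3918.3750 px.
Leftover height: 4644 − 3918.3750 = 725.6250 px.
Across the 6966-px span: 725.6250 × 6966 ≈ 5054704 px.

5054704 pixels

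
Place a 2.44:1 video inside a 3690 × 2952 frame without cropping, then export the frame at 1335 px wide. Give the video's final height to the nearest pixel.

In the 3690×2952 frame the video fills the width: height = 3690 / 2.440 ≈ 1512.30 px.
Resizing to 1335 px wide multiplies everything by 0.3618: 1512.30 → 547.13 px.

547 px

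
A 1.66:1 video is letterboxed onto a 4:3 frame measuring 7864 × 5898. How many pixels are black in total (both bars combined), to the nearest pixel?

Since 1.660 > 1.333, the video is width-limited.
Content height = 7864 / 1.660 ≈ 4737.3494 px.
Leftover height: 5898 − 4737.3494 = 1160.6506 px.
Bar area = 1160.6506 × 7864 ≈ 9127356 px.

9127356 pixels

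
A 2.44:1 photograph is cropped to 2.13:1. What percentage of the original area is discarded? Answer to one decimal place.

12.7%

2.13:1 is narrower than 2.44:1, so the crop keeps the full height and trims the width.
Area ratio = (2.130)/(2.440) = 87.30%; the remaining 12.70% is cropped out.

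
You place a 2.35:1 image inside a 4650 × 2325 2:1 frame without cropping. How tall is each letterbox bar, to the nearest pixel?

173 px

2.35:1 (2.350) > 2:1 (2.000), so the image fills the width.
The image is 4650 / 2.350 ≈ 1978.72 px tall.
Leftover height: 2325 − 1978.72 = 346.28 px → 173.14 each side.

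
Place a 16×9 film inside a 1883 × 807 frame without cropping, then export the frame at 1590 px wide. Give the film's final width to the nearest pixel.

1211 px

In the 1883×807 frame the film fills the height: width = 807 × 16/9 ≈ 1434.67 px.
The frame scales by 1590/1883 = 0.8444; 1434.67 × 0.8444 ≈ 1211.43 px.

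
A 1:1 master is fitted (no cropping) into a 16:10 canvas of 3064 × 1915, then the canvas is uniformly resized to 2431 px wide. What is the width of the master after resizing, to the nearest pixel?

1519 px

In the 3064×1915 frame the master fills the height: width = 1915 × 1/1 ≈ 1915.00 px.
The frame scales by 2431/3064 = 0.7934; 1915.00 × 0.7934 ≈ 1519.38 px.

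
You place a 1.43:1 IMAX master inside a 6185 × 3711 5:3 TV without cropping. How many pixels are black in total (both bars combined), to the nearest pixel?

Since 1.430 < 1.667, the master is height-limited.
That makes the image 5306.7300 px wide (3711 × 1.430).
Leftover width: 6185 − 5306.7300 = 878.2700 px.
Across the 3711-px span: 878.2700 × 3711 ≈ 3259260 px.

3259260 pixels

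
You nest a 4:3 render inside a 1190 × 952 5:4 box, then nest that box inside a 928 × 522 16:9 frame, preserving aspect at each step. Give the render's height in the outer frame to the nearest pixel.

489 px

First fit — 4:3 into 1190×952 spans the width: 1190.00 × 892.50.
5:4 in 928×522: fills the height, so the intermediate becomes 652.50 × 522.00 — a scale of ×0.5483.
The render scales with it: height 892.50 × 0.5483 ≈ 489.38.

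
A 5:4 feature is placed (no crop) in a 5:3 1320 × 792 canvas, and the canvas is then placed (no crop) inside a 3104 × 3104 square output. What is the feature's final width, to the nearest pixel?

2328 px

First fit — 5:4 into 1320×792 spans the height: 990.00 × 792.00.
The 5:3 canvas is width-limited in 3104×3104, giving 3104.00 × 1862.40; scale factor 2.3515.
The feature scales with it: width 990.00 × 2.3515 ≈ 2328.00.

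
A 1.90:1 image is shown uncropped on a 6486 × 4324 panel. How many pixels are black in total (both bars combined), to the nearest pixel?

5904308 pixels

1.90:1 is wider than 3:2, so it spans the full width.
Content height = 6486 / 1.900 ≈ 3413.6842 px.
4324 − 3413.6842 = 910.3158 px of bars.
That's 910.3158 × 6486 ≈ 5904308 black pixels.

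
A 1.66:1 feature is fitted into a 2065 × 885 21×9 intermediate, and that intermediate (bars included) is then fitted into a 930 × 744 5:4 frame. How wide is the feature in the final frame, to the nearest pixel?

1.66:1 in 2065×885: fills the height, so the feature is 1469.10 × 885.00.
Second fit — the 21×9 canvas into 930×744 spans the width: 930.00 × 398.57 (×0.4504 from 2065×885).
Applying the same ×0.4504: 1469.10 → 661.63.

662 px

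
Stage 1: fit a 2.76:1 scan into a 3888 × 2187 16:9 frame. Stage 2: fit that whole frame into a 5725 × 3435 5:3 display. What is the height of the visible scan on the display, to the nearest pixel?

2074 px

First fit — 2.76:1 into 3888×2187 spans the width: 3888.00 × 1408.70.
The 16:9 canvas is width-limited in 5725×3435, giving 5725.00 × 3220.31; scale factor 1.4725.
So the scan's height is 1408.70 × 1.4725 ≈ 2074.28.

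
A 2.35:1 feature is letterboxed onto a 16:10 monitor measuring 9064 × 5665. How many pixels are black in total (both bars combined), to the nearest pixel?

2.35:1 (2.350) > 16:10 (1.600), so the feature fills the width.
That makes the image 3857.0213 px tall (9064 / 2.350).
Black = 5665 − 3857.0213 = 1807.9787 px.
Across the 9064-px span: 1807.9787 × 9064 ≈ 16387519 px.

16387519 pixels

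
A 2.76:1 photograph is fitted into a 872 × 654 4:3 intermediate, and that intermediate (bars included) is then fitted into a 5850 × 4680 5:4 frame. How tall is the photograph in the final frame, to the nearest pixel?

2120 px

Inside the 872×654 canvas the photograph is width-limited at 872.00 × 315.94.
4:3 in 5850×4680: fills the width, so the intermediate becomes 5850.00 × 4387.50 — a scale of ×6.7087.
Applying the same ×6.7087: 315.94 → 2119.57.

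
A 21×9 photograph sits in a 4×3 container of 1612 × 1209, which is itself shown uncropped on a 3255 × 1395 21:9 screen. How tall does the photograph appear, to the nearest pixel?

Inside the 1612×1209 canvas the photograph is width-limited at 1612.00 × 690.86.
The 4×3 canvas is height-limited in 3255×1395, giving 1860.00 × 1395.00; scale factor 1.1538.
So the photograph's height is 690.86 × 1.1538 ≈ 797.14.

797 px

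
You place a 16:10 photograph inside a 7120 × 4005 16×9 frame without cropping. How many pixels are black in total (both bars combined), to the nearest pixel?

16:10 is narrower than 16×9, so it spans the full height.
The photograph is 4005 × 16/10 ≈ 6408.0000 px wide.
Leftover width: 7120 − 6408.0000 = 712.0000 px.
Bar area = 712.0000 × 4005 ≈ 2851560 px.

2851560 pixels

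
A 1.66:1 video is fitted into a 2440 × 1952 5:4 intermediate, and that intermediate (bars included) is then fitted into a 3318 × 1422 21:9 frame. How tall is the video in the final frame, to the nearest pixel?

First fit — 1.66:1 into 2440×1952 spans the width: 2440.00 × 1469.88.
Second fit — the 5:4 canvas into 3318×1422 spans the height: 1777.50 × 1422.00 (×0.7285 from 2440×1952).
The video scales with it: height 1469.88 × 0.7285 ≈ 1070.78.

1071 px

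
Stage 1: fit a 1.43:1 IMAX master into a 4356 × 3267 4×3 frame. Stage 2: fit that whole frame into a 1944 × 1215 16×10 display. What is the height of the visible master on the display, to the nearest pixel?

1133 px

1.43:1 IMAX in 4356×3267: fills the width, so the master is 4356.00 × 3046.15.
Second fit — the 4×3 canvas into 1944×1215 spans the height: 1620.00 × 1215.00 (×0.3719 from 4356×3267).
The master scales with it: height 3046.15 × 0.3719 ≈ 1132.87.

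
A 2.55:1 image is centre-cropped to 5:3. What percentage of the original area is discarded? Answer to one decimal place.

5:3 is narrower than 2.55:1, so the crop keeps the full height and trims the width.
Area ratio = (1.667)/(2.550) = 65.36%; the remaining 34.64% is cropped out.

34.6%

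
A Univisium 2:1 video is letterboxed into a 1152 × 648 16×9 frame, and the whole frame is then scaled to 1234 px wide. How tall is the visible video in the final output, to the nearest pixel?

617 px

Fitted into 1152×648, the video spans the width; its height is 1152 × 1/2 ≈ 576.00 px.
Resizing to 1234 px wide multiplies everything by 1.0712: 576.00 → 617.00 px.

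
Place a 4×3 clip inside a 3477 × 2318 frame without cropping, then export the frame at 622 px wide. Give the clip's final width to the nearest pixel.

553 px

In the 3477×2318 frame the clip fills the height: width = 2318 × 4/3 ≈ 3090.67 px.
Scaling 3477 → 622 is ×0.1789, so the width becomes 3090.67 × 0.1789 ≈ 552.89 px.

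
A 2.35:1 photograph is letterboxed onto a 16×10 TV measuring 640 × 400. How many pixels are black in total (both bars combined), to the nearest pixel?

81702 pixels

2.35:1 (2.350) > 16×10 (1.600), so the photograph fills the width.
That makes the image 272.3404 px tall (640 / 2.350).
400 − 272.3404 = 127.6596 px of bars.
That's 127.6596 × 640 ≈ 81702 black pixels.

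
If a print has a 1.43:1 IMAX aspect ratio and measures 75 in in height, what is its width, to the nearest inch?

107 in

Width = 75 × 1.430 = 107.25.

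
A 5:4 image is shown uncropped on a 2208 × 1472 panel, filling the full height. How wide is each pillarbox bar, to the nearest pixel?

184 px

Content width = 1472 × 5/4 ≈ 1840.00 px.
Black = 2208 − 1840.00 = 368.00 px, or 184.00 per bar.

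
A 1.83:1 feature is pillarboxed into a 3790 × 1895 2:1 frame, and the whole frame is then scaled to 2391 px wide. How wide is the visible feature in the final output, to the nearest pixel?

Fitted into 3790×1895, the feature spans the height; its width is 1895 × 1.830 ≈ 3467.85 px.
Resizing to 2391 px wide multiplies everything by 0.6309: 3467.85 → 2187.76 px.

2188 px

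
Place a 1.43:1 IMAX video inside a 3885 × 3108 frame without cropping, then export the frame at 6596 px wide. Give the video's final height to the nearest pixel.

4613 px

In the 3885×3108 frame the video fills the width: height = 3885 / 1.430 ≈ 2716.78 px.
The frame scales by 6596/3885 = 1.6978; 2716.78 × 1.6978 ≈ 4612.59 px.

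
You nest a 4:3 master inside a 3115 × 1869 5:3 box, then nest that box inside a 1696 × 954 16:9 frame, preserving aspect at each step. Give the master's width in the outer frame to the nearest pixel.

1272 px

Inside the 3115×1869 canvas the master is height-limited at 2492.00 × 1869.00.
5:3 in 1696×954: fills the height, so the intermediate becomes 1590.00 × 954.00 — a scale of ×0.5104.
Applying the same ×0.5104: 2492.00 → 1272.00.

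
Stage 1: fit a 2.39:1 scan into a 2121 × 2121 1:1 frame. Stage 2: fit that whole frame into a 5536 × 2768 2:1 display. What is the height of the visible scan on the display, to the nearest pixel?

1158 px

Inside the 2121×2121 canvas the scan is width-limited at 2121.00 × 887.45.
The 1:1 canvas is height-limited in 5536×2768, giving 2768.00 × 2768.00; scale factor 1.3050.
The scan scales with it: height 887.45 × 1.3050 ≈ 1158.16.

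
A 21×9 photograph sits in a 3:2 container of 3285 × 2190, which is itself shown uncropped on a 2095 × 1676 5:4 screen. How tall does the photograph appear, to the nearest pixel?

Inside the 3285×2190 canvas the photograph is width-limited at 3285.00 × 1407.86.
The 3:2 canvas is width-limited in 2095×1676, giving 2095.00 × 1396.67; scale factor 0.6377.
So the photograph's height is 1407.86 × 0.6377 ≈ 897.86.

898 px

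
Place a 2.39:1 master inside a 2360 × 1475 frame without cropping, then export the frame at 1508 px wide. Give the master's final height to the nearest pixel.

Fitted into 2360×1475, the master spans the width; its height is 2360 / 2.390 ≈ 987.45 px.
Scaling 2360 → 1508 is ×0.6390, so the height becomes 987.45 × 0.6390 ≈ 630.96 px.

631 px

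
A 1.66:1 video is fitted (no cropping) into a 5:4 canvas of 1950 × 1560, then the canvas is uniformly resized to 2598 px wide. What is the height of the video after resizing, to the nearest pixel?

At 1950×1560 the video is width-limited, so height = 1950 / 1.660 ≈ 1174.70 px.
Resizing to 2598 px wide multiplies everything by 1.3323: 1174.70 → 1565.06 px.

1565 px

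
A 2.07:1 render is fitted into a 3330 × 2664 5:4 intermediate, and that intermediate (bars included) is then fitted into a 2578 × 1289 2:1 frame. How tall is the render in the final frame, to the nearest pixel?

2.07:1 in 3330×2664: fills the width, so the render is 3330.00 × 1608.70.
Second fit — the 5:4 canvas into 2578×1289 spans the height: 1611.25 × 1289.00 (×0.4839 from 3330×2664).
The render scales with it: height 1608.70 × 0.4839 ≈ 778.38.

778 px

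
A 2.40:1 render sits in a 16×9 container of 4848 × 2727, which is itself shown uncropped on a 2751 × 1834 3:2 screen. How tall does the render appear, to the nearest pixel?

Inside the 4848×2727 canvas the render is width-limited at 4848.00 × 2020.00.
16×9 in 2751×1834: fills the width, so the intermediate becomes 2751.00 × 1547.44 — a scale of ×0.5675.
The render scales with it: height 2020.00 × 0.5675 ≈ 1146.25.

1146 px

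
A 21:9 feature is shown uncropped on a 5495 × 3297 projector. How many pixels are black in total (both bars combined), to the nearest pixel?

21:9 is wider than 5:3, so it spans the full width.
The feature is 5495 × 9/21 ≈ 2355.0000 px tall.
3297 − 2355.0000 = 942.0000 px of bars.
Bar area = 942.0000 × 5495 ≈ 5176290 px.

5176290 pixels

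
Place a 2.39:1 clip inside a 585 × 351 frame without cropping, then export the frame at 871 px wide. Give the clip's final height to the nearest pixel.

Fitted into 585×351, the clip spans the width; its height is 585 / 2.390 ≈ 244.77 px.
The frame scales by 871/585 = 1.4889; 244.77 × 1.4889 ≈ 364.44 px.

364 px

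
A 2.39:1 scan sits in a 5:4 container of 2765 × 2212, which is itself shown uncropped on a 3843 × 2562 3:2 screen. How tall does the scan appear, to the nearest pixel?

1340 px

2.39:1 in 2765×2212: fills the width, so the scan is 2765.00 × 1156.90.
Second fit — the 5:4 canvas into 3843×2562 spans the height: 3202.50 × 2562.00 (×1.1582 from 2765×2212).
So the scan's height is 1156.90 × 1.1582 ≈ 1339.96.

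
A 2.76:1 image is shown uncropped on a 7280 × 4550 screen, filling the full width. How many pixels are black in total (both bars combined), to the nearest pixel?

13921681 pixels

Content height = 7280 / 2.760 ≈ 2637.6812 px.
Leftover height: 4550 − 2637.6812 = 1912.3188 px.
Bar area = 1912.3188 × 7280 ≈ 13921681 px.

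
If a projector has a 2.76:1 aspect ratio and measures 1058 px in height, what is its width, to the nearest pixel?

2920 px

At 2.76:1, 1058 × 2.760 ≈ 2920.08.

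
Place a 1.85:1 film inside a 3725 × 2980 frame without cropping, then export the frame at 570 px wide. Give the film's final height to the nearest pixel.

In the 3725×2980 frame the film fills the width: height = 3725 / 1.850 ≈ 2013.51 px.
Resizing to 570 px wide multiplies everything by 0.1530: 2013.51 → 308.11 px.

308 px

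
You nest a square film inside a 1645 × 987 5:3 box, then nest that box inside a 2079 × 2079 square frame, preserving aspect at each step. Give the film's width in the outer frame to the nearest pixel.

square in 1645×987: fills the height, so the film is 987.00 × 987.00.
5:3 in 2079×2079: fills the width, so the intermediate becomes 2079.00 × 1247.40 — a scale of ×1.2638.
Applying the same ×1.2638: 987.00 → 1247.40.

1247 px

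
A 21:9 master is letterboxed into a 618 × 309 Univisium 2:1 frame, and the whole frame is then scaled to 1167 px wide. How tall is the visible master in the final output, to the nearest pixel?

At 618×309 the master is width-limited, so height = 618 × 9/21 ≈ 264.86 px.
Resizing to 1167 px wide multiplies everything by 1.8883: 264.86 → 500.14 px.

500 px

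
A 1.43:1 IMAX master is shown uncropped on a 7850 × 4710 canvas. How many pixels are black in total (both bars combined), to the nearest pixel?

1.43:1 IMAX (1.430) < 5:3 (1.667), so the master fills the height.
Content width = 4710 × 1.430 ≈ 6735.3000 px.
Black = 7850 − 6735.3000 = 1114.7000 px.
Bar area = 1114.7000 × 4710 ≈ 5250237 px.

5250237 pixels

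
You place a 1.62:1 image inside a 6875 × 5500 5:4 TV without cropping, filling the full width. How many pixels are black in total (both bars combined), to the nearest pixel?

8636188 pixels

The image is 6875 / 1.620 ≈ 4243.8272 px tall.
Black = 5500 − 4243.8272 = 1256.1728 px.
Bar area = 1256.1728 × 6875 ≈ 8636188 px.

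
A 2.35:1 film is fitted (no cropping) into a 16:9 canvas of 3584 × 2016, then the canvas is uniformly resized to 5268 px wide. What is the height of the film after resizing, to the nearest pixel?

2242 px

In the 3584×2016 frame the film fills the width: height = 3584 / 2.350 ≈ 1525.11 px.
The frame scales by 5268/3584 = 1.4699; 1525.11 × 1.4699 ≈ 2241.70 px.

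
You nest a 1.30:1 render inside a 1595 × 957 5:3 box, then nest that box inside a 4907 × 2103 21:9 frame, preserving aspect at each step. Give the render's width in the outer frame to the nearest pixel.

First fit — 1.30:1 into 1595×957 spans the height: 1244.10 × 957.00.
Second fit — the 5:3 canvas into 4907×2103 spans the height: 3505.00 × 2103.00 (×2.1975 from 1595×957).
So the render's width is 1244.10 × 2.1975 ≈ 2733.90.

2734 px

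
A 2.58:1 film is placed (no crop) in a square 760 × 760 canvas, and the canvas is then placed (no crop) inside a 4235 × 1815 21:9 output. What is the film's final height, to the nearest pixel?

703 px

First fit — 2.58:1 into 760×760 spans the width: 760.00 × 294.57.
Second fit — the square canvas into 4235×1815 spans the height: 1815.00 × 1815.00 (×2.3882 from 760×760).
So the film's height is 294.57 × 2.3882 ≈ 703.49.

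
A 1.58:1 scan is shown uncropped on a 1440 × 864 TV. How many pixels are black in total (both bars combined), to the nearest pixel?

64696 pixels

1.58:1 (1.580) < 5:3 (1.667), so the scan fills the height.
That makes the image 1365.1200 px wide (864 × 1.580).
1440 − 1365.1200 = 74.8800 px of bars.
Bar area = 74.8800 × 864 ≈ 64696 px.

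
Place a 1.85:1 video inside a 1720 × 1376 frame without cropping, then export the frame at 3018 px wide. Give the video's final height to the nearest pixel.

1631 px

At 1720×1376 the video is width-limited, so height = 1720 / 1.850 ≈ 929.73 px.
Scaling 1720 → 3018 is ×1.7547, so the height becomes 929.73 × 1.7547 ≈ 1631.35 px.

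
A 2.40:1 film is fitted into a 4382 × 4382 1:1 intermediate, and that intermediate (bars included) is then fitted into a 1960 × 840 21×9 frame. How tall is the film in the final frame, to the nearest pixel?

Inside the 4382×4382 canvas the film is width-limited at 4382.00 × 1825.83.
The 1:1 canvas is height-limited in 1960×840, giving 840.00 × 840.00; scale factor 0.1917.
Applying the same ×0.1917: 1825.83 → 350.00.

350 px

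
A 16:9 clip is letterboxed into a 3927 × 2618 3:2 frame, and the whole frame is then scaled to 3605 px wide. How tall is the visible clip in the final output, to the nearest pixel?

2028 px

At 3927×2618 the clip is width-limited, so height = 3927 × 9/16 ≈ 2208.94 px.
Scaling 3927 → 3605 is ×0.9180, so the height becomes 2208.94 × 0.9180 ≈ 2027.81 px.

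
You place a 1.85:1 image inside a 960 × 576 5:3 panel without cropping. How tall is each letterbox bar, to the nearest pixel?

1.85:1 (1.850) > 5:3 (1.667), so the image fills the width.
That makes the image 518.92 px tall (960 / 1.850).
576 − 518.92 = 57.08 px of bars (28.54 each).

29 px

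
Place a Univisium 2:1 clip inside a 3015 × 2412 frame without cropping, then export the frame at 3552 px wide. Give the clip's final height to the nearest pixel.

1776 px

At 3015×2412 the clip is width-limited, so height = 3015 × 1/2 ≈ 1507.50 px.
Resizing to 3552 px wide multiplies everything by 1.1781: 1507.50 → 1776.00 px.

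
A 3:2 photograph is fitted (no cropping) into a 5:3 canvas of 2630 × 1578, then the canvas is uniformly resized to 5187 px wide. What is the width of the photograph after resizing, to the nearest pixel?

Fitted into 2630×1578, the photograph spans the height; its width is 1578 × 3/2 ≈ 2367.00 px.
Resizing to 5187 px wide multiplies everything by 1.9722: 2367.00 → 4668.30 px.

4668 px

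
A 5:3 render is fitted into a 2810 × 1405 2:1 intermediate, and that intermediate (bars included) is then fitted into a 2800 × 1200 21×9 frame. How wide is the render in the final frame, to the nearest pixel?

5:3 in 2810×1405: fills the height, so the render is 2341.67 × 1405.00.
Second fit — the 2:1 canvas into 2800×1200 spans the height: 2400.00 × 1200.00 (×0.8541 from 2810×1405).
The render scales with it: width 2341.67 × 0.8541 ≈ 2000.00.

2000 px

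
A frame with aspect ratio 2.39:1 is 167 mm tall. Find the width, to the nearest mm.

Width = 167 × 2.390 = 399.13.

399 mm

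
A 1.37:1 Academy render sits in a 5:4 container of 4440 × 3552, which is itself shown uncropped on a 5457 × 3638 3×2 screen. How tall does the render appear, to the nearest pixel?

3319 px

1.37:1 Academy in 4440×3552: fills the width, so the render is 4440.00 × 3240.88.
5:4 in 5457×3638: fills the height, so the intermediate becomes 4547.50 × 3638.00 — a scale of ×1.0242.
So the render's height is 3240.88 × 1.0242 ≈ 3319.34.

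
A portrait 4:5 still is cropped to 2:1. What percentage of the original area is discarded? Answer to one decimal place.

The width stays; only height is cut (since 2:1 is wider than portrait 4:5).
Area ratio = (0.800)/(2.000) = 40.00%; the remaining 60.00% is cropped out.

60.0%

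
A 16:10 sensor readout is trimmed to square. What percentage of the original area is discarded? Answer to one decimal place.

37.5%

The height stays; only width is cut (since square is narrower than 16:10).
(1.000)/(1.600) ≈ 0.625 of the area survives, leaving 37.50% discarded.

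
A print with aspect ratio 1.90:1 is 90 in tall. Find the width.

171 in

At 1.90:1, 90 × 1.900 ≈ 171.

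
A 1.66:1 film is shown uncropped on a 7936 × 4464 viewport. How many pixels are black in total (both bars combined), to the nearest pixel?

1.66:1 (1.660) < 16×9 (1.778), so the film fills the height.
Content width = 4464 × 1.660 ≈ 7410.2400 px.
Black = 7936 − 7410.2400 = 525.7600 px.
That's 525.7600 × 4464 ≈ 2346993 black pixels.

2346993 pixels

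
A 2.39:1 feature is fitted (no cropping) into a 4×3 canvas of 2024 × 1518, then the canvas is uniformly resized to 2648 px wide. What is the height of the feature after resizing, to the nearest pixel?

Fitted into 2024×1518, the feature spans the width; its height is 2024 / 2.390 ≈ 846.86 px.
Resizing to 2648 px wide multiplies everything by 1.3083: 846.86 → 1107.95 px.

1108 px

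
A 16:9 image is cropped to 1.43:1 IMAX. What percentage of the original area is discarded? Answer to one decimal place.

Going from 16:9 to 1.43:1 IMAX means cutting width while keeping height.
(1.430)/(1.778) ≈ 0.804 of the area survives, leaving 19.56% discarded.

19.6%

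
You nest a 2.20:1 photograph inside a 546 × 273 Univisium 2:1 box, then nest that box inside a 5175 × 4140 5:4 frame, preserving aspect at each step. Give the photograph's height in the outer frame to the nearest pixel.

First fit — 2.20:1 into 546×273 spans the width: 546.00 × 248.18.
The Univisium 2:1 canvas is width-limited in 5175×4140, giving 5175.00 × 2587.50; scale factor 9.4780.
Applying the same ×9.4780: 248.18 → 2352.27.

2352 px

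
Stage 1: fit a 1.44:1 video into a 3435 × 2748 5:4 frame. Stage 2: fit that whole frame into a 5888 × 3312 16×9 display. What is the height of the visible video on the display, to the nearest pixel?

1.44:1 in 3435×2748: fills the width, so the video is 3435.00 × 2385.42.
Second fit — the 5:4 canvas into 5888×3312 spans the height: 4140.00 × 3312.00 (×1.2052 from 3435×2748).
Applying the same ×1.2052: 2385.42 → 2875.00.

2875 px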